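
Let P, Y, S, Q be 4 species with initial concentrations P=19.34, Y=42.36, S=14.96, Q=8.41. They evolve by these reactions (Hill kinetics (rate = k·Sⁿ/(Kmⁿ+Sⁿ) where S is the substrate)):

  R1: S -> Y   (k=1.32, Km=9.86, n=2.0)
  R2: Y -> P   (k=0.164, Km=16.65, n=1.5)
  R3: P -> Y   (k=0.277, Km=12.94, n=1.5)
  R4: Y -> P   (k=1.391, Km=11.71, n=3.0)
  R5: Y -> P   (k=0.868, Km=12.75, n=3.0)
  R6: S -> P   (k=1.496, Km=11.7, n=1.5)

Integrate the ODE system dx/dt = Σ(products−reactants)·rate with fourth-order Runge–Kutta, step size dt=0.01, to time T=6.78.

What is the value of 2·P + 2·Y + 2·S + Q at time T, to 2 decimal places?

Value at T = 161.73

Check how each reaction changes W = 2·P + 2·Y + 2·S + Q (weight of products minus weight of reactants):
R1: S -> Y: (2·1) − (2·1) = 2 − 2 = 0
R2: Y -> P: (2·1) − (2·1) = 2 − 2 = 0
R3: P -> Y: (2·1) − (2·1) = 2 − 2 = 0
R4: Y -> P: (2·1) − (2·1) = 2 − 2 = 0
R5: Y -> P: (2·1) − (2·1) = 2 − 2 = 0
R6: S -> P: (2·1) − (2·1) = 2 − 2 = 0
Every reaction leaves W unchanged, so W is conserved and no simulation is needed: W(T) = W(0) = 2·19.34 + 2·42.36 + 2·14.96 + 8.41 = 161.73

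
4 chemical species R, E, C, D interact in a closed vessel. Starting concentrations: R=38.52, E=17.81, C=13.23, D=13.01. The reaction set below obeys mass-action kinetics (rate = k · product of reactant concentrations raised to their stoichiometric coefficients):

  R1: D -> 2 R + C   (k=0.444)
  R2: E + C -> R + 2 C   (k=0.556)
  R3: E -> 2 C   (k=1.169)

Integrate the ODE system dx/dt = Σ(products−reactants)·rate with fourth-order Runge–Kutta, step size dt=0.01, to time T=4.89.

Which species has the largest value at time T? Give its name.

Dominant species at T: R

RK4 with dt=0.01: 489 steps to T=4.89. Trajectory (selected grid times):
t=0.00: R=38.52 E=17.81 C=13.23 D=13.01
t=0.54: R=60.32 E=0.00 C=35.36 D=10.24
t=1.09: R=64.76 E=0.00 C=37.58 D=8.02
t=1.63: R=68.18 E=0.00 C=39.29 D=6.31
t=2.17: R=70.87 E=0.00 C=40.64 D=4.96
t=2.72: R=73.02 E=0.00 C=41.71 D=3.89
t=3.26: R=74.68 E=0.00 C=42.54 D=3.06
t=3.80: R=75.98 E=0.00 C=43.19 D=2.41
t=4.35: R=77.03 E=0.00 C=43.72 D=1.89
t=4.89: R=77.83 E=0.00 C=44.12 D=1.48
At T=4.89: R=77.83 E=0.00 C=44.12 D=1.48; the largest is R.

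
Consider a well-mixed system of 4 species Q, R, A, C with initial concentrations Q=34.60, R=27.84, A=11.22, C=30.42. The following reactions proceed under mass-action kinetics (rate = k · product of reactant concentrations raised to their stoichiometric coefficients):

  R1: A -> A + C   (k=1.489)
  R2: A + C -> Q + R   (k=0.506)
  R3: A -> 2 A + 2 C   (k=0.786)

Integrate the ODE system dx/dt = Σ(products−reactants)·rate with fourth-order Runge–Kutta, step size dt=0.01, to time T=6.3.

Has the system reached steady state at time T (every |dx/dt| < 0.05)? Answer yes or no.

RK4 with dt=0.01: 630 steps to T=6.3. Trajectory (selected grid times):
t=0.00: Q=34.60 R=27.84 A=11.22 C=30.42
t=0.70: Q=46.54 R=39.78 A=0.01 C=21.31
t=1.40: Q=46.55 R=39.79 A=0.00 C=21.31
t=2.10: Q=46.55 R=39.79 A=0.00 C=21.31
t=2.80: Q=46.55 R=39.79 A=0.00 C=21.31
t=3.50: Q=46.55 R=39.79 A=0.00 C=21.31
t=4.20: Q=46.55 R=39.79 A=0.00 C=21.31
t=4.90: Q=46.55 R=39.79 A=0.00 C=21.31
t=5.60: Q=46.55 R=39.79 A=0.00 C=21.31
t=6.30: Q=46.55 R=39.79 A=0.00 C=21.31
Rates at T: R1=0.0000, R2=0.0000, R3=0.0000
dx/dt at T (Σ net stoichiometry × rate): Q=+0.0000, R=+0.0000, A=-0.0000, C=-0.0000
Largest |dx/dt| is |+0.0000| (Q) < 0.05 → steady.

Steady state at T: yes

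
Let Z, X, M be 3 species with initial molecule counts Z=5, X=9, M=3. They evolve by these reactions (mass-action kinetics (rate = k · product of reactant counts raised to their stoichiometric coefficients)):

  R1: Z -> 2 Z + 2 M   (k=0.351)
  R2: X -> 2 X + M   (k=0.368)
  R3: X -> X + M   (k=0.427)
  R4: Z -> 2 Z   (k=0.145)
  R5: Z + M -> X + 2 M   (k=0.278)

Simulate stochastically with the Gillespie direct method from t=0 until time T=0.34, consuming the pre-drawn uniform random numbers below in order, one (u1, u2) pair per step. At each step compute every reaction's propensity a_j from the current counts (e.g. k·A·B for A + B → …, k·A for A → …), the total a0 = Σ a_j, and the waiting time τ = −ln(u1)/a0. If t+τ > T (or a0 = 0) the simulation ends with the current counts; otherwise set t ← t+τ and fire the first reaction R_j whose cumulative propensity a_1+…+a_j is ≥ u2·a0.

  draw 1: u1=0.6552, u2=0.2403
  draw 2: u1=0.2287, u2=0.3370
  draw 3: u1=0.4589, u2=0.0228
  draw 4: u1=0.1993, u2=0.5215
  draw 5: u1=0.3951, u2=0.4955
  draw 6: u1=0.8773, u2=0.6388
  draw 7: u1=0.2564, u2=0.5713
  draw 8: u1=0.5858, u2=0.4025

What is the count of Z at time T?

Z at T = 4

t=0.000: Z=5 X=9 M=3
Draw 1: a1=1.755, a2=3.312, a3=3.843, a4=0.725, a5=4.170, a0=13.805; τ=−ln(0.6552)/13.805=0.031 → t=0.031; u2·a0=0.2403·13.805=3.317; a1=1.755 < 3.317 ≤ a1+a2=5.067 → R2 fires; Z=5 X=10 M=4
Draw 2: a1=1.755, a2=3.680, a3=4.270, a4=0.725, a5=5.560, a0=15.990; τ=−ln(0.2287)/15.990=0.092 → t=0.123; u2·a0=0.3370·15.990=5.389; a1=1.755 < 5.389 ≤ a1+a2=5.435 → R2 fires; Z=5 X=11 M=5
Draw 3: a1=1.755, a2=4.048, a3=4.697, a4=0.725, a5=6.950, a0=18.175; τ=−ln(0.4589)/18.175=0.043 → t=0.166; u2·a0=0.0228·18.175=0.414 ≤ a1=1.755 → R1 fires; Z=6 X=11 M=7
Draw 4: a1=2.106, a2=4.048, a3=4.697, a4=0.870, a5=11.676, a0=23.397; τ=−ln(0.1993)/23.397=0.069 → t=0.235; u2·a0=0.5215·23.397=12.202; a1+…+a4=11.721 < 12.202 ≤ a1+…+a5=23.397 → R5 fires; Z=5 X=12 M=8
Draw 5: a1=1.755, a2=4.416, a3=5.124, a4=0.725, a5=11.120, a0=23.140; τ=−ln(0.3951)/23.140=0.040 → t=0.275; u2·a0=0.4955·23.140=11.466; a1+…+a3=11.295 < 11.466 ≤ a1+…+a4=12.020 → R4 fires; Z=6 X=12 M=8
Draw 6: a1=2.106, a2=4.416, a3=5.124, a4=0.870, a5=13.344, a0=25.860; τ=−ln(0.8773)/25.860=0.005 → t=0.280; u2·a0=0.6388·25.860=16.519; a1+…+a4=12.516 < 16.519 ≤ a1+…+a5=25.860 → R5 fires; Z=5 X=13 M=9
Draw 7: a1=1.755, a2=4.784, a3=5.551, a4=0.725, a5=12.510, a0=25.325; τ=−ln(0.2564)/25.325=0.054 → t=0.334; u2·a0=0.5713·25.325=14.468; a1+…+a4=12.815 < 14.468 ≤ a1+…+a5=25.325 → R5 fires; Z=4 X=14 M=10
Draw 8: a1=1.404, a2=5.152, a3=5.978, a4=0.580, a5=11.120, a0=24.234; τ=−ln(0.5858)/24.234=0.022 → t=0.356 > T=0.34: stop.
Read off Z at T=0.34: 4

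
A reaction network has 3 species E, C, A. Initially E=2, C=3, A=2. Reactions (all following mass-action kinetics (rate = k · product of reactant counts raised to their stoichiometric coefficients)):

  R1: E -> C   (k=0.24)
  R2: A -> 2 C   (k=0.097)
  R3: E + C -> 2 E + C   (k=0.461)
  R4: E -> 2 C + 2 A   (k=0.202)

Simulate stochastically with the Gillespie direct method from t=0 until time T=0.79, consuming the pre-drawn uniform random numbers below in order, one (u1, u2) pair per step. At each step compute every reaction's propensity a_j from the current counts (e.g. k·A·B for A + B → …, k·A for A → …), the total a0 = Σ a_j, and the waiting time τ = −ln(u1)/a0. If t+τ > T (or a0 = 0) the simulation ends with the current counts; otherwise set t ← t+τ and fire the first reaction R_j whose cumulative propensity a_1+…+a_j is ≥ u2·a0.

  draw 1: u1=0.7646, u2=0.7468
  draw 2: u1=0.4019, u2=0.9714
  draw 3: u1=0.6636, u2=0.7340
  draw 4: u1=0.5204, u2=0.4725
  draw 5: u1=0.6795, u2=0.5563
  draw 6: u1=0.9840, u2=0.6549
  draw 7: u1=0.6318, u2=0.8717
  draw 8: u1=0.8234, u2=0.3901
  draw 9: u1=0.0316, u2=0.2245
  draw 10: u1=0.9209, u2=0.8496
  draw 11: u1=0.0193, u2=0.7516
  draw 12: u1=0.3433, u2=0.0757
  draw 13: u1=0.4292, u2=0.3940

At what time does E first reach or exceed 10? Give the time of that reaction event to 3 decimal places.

t=0.000: E=2 C=3 A=2
Draw 1: a1=0.480, a2=0.194, a3=2.766, a4=0.404, a0=3.844; τ=−ln(0.7646)/3.844=0.070 → t=0.070; u2·a0=0.7468·3.844=2.871; a1+a2=0.674 < 2.871 ≤ a1+…+a3=3.440 → R3 fires; E=3 C=3 A=2
Draw 2: a1=0.720, a2=0.194, a3=4.149, a4=0.606, a0=5.669; τ=−ln(0.4019)/5.669=0.161 → t=0.231; u2·a0=0.9714·5.669=5.507; a1+…+a3=5.063 < 5.507 ≤ a1+…+a4=5.669 → R4 fires; E=2 C=5 A=4
Draw 3: a1=0.480, a2=0.388, a3=4.610, a4=0.404, a0=5.882; τ=−ln(0.6636)/5.882=0.070 → t=0.300; u2·a0=0.7340·5.882=4.317; a1+a2=0.868 < 4.317 ≤ a1+…+a3=5.478 → R3 fires; E=3 C=5 A=4
Draw 4: a1=0.720, a2=0.388, a3=6.915, a4=0.606, a0=8.629; τ=−ln(0.5204)/8.629=0.076 → t=0.376; u2·a0=0.4725·8.629=4.077; a1+a2=1.108 < 4.077 ≤ a1+…+a3=8.023 → R3 fires; E=4 C=5 A=4
Draw 5: a1=0.960, a2=0.388, a3=9.220, a4=0.808, a0=11.376; τ=−ln(0.6795)/11.376=0.034 → t=0.410; u2·a0=0.5563·11.376=6.328; a1+a2=1.348 < 6.328 ≤ a1+…+a3=10.568 → R3 fires; E=5 C=5 A=4
Draw 6: a1=1.200, a2=0.388, a3=11.525, a4=1.010, a0=14.123; τ=−ln(0.9840)/14.123=0.001 → t=0.411; u2·a0=0.6549·14.123=9.249; a1+a2=1.588 < 9.249 ≤ a1+…+a3=13.113 → R3 fires; E=6 C=5 A=4
Draw 7: a1=1.440, a2=0.388, a3=13.830, a4=1.212, a0=16.870; τ=−ln(0.6318)/16.870=0.027 → t=0.438; u2·a0=0.8717·16.870=14.706; a1+a2=1.828 < 14.706 ≤ a1+…+a3=15.658 → R3 fires; E=7 C=5 A=4
Draw 8: a1=1.680, a2=0.388, a3=16.135, a4=1.414, a0=19.617; τ=−ln(0.8234)/19.617=0.010 → t=0.448; u2·a0=0.3901·19.617=7.653; a1+a2=2.068 < 7.653 ≤ a1+…+a3=18.203 → R3 fires; E=8 C=5 A=4
Draw 9: a1=1.920, a2=0.388, a3=18.440, a4=1.616, a0=22.364; τ=−ln(0.0316)/22.364=0.154 → t=0.603; u2·a0=0.2245·22.364=5.021; a1+a2=2.308 < 5.021 ≤ a1+…+a3=20.748 → R3 fires; E=9 C=5 A=4
Draw 10: a1=2.160, a2=0.388, a3=20.745, a4=1.818, a0=25.111; τ=−ln(0.9209)/25.111=0.003 → t=0.606; u2·a0=0.8496·25.111=21.334; a1+a2=2.548 < 21.334 ≤ a1+…+a3=23.293 → R3 fires; E=10 C=5 A=4
Draw 11: a1=2.400, a2=0.388, a3=23.050, a4=2.020, a0=27.858; τ=−ln(0.0193)/27.858=0.142 → t=0.748; u2·a0=0.7516·27.858=20.938; a1+a2=2.788 < 20.938 ≤ a1+…+a3=25.838 → R3 fires; E=11 C=5 A=4
Draw 12: a1=2.640, a2=0.388, a3=25.355, a4=2.222, a0=30.605; τ=−ln(0.3433)/30.605=0.035 → t=0.783; u2·a0=0.0757·30.605=2.317 ≤ a1=2.640 → R1 fires; E=10 C=6 A=4
Draw 13: a1=2.400, a2=0.388, a3=27.660, a4=2.020, a0=32.468; τ=−ln(0.4292)/32.468=0.026 → t=0.809 > T=0.79: stop.
E first becomes ≥ 10 when it reaches 10 at the event at t=0.606.

Threshold first reached at t = 0.606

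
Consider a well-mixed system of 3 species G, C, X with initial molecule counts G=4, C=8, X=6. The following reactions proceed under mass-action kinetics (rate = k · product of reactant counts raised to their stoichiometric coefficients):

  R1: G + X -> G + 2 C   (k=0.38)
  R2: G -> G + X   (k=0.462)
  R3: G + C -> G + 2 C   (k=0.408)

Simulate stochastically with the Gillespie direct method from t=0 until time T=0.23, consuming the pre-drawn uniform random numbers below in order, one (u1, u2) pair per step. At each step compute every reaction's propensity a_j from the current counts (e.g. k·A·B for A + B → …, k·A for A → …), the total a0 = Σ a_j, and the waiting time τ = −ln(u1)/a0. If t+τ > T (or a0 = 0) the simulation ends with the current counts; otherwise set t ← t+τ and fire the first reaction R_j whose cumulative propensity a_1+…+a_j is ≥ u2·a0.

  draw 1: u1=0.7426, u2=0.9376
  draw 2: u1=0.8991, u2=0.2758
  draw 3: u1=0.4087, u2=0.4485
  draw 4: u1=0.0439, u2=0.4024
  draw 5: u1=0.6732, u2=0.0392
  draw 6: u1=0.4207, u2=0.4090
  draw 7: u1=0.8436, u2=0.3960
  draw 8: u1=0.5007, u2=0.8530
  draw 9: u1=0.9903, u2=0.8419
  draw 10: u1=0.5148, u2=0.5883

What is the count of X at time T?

t=0.000: G=4 C=8 X=6
Draw 1: a1=9.120, a2=1.848, a3=13.056, a0=24.024; τ=−ln(0.7426)/24.024=0.012 → t=0.012; u2·a0=0.9376·24.024=22.525; a1+a2=10.968 < 22.525 ≤ a1+…+a3=24.024 → R3 fires; G=4 C=9 X=6
Draw 2: a1=9.120, a2=1.848, a3=14.688, a0=25.656; τ=−ln(0.8991)/25.656=0.004 → t=0.017; u2·a0=0.2758·25.656=7.076 ≤ a1=9.120 → R1 fires; G=4 C=11 X=5
Draw 3: a1=7.600, a2=1.848, a3=17.952, a0=27.400; τ=−ln(0.4087)/27.400=0.033 → t=0.049; u2·a0=0.4485·27.400=12.289; a1+a2=9.448 < 12.289 ≤ a1+…+a3=27.400 → R3 fires; G=4 C=12 X=5
Draw 4: a1=7.600, a2=1.848, a3=19.584, a0=29.032; τ=−ln(0.0439)/29.032=0.108 → t=0.157; u2·a0=0.4024·29.032=11.682; a1+a2=9.448 < 11.682 ≤ a1+…+a3=29.032 → R3 fires; G=4 C=13 X=5
Draw 5: a1=7.600, a2=1.848, a3=21.216, a0=30.664; τ=−ln(0.6732)/30.664=0.013 → t=0.170; u2·a0=0.0392·30.664=1.202 ≤ a1=7.600 → R1 fires; G=4 C=15 X=4
Draw 6: a1=6.080, a2=1.848, a3=24.480, a0=32.408; τ=−ln(0.4207)/32.408=0.027 → t=0.196; u2·a0=0.4090·32.408=13.255; a1+a2=7.928 < 13.255 ≤ a1+…+a3=32.408 → R3 fires; G=4 C=16 X=4
Draw 7: a1=6.080, a2=1.848, a3=26.112, a0=34.040; τ=−ln(0.8436)/34.040=0.005 → t=0.201; u2·a0=0.3960·34.040=13.480; a1+a2=7.928 < 13.480 ≤ a1+…+a3=34.040 → R3 fires; G=4 C=17 X=4
Draw 8: a1=6.080, a2=1.848, a3=27.744, a0=35.672; τ=−ln(0.5007)/35.672=0.019 → t=0.221; u2·a0=0.8530·35.672=30.428; a1+a2=7.928 < 30.428 ≤ a1+…+a3=35.672 → R3 fires; G=4 C=18 X=4
Draw 9: a1=6.080, a2=1.848, a3=29.376, a0=37.304; τ=−ln(0.9903)/37.304=0.000 → t=0.221; u2·a0=0.8419·37.304=31.406; a1+a2=7.928 < 31.406 ≤ a1+…+a3=37.304 → R3 fires; G=4 C=19 X=4
Draw 10: a1=6.080, a2=1.848, a3=31.008, a0=38.936; τ=−ln(0.5148)/38.936=0.017 → t=0.238 > T=0.23: stop.
Read off X at T=0.23: 4

X at T = 4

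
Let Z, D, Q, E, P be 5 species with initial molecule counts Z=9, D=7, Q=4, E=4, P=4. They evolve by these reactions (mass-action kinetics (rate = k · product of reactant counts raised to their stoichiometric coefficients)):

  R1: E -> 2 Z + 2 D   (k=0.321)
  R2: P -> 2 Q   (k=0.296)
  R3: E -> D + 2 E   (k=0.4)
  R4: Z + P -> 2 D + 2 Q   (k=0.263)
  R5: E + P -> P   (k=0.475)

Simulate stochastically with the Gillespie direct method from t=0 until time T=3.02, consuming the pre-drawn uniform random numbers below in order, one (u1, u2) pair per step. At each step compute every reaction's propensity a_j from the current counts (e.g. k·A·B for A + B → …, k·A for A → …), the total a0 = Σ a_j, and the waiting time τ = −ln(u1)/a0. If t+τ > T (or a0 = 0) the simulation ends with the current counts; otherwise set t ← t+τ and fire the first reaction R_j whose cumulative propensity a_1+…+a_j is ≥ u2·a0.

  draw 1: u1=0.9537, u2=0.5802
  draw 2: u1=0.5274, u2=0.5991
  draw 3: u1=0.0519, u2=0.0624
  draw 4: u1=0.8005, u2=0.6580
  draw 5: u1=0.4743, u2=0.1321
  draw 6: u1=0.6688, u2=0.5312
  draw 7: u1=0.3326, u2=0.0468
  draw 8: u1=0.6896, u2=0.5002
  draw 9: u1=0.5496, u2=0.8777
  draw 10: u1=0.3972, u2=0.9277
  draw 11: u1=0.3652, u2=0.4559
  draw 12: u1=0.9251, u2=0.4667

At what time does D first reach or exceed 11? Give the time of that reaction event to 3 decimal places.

t=0.000: Z=9 D=7 Q=4 E=4 P=4
Draw 1: a1=1.284, a2=1.184, a3=1.600, a4=9.468, a5=7.600, a0=21.136; τ=−ln(0.9537)/21.136=0.002 → t=0.002; u2·a0=0.5802·21.136=12.263; a1+…+a3=4.068 < 12.263 ≤ a1+…+a4=13.536 → R4 fires; Z=8 D=9 Q=6 E=4 P=3
Draw 2: a1=1.284, a2=0.888, a3=1.600, a4=6.312, a5=5.700, a0=15.784; τ=−ln(0.5274)/15.784=0.041 → t=0.043; u2·a0=0.5991·15.784=9.456; a1+…+a3=3.772 < 9.456 ≤ a1+…+a4=10.084 → R4 fires; Z=7 D=11 Q=8 E=4 P=2
Draw 3: a1=1.284, a2=0.592, a3=1.600, a4=3.682, a5=3.800, a0=10.958; τ=−ln(0.0519)/10.958=0.270 → t=0.313; u2·a0=0.0624·10.958=0.684 ≤ a1=1.284 → R1 fires; Z=9 D=13 Q=8 E=3 P=2
Draw 4: a1=0.963, a2=0.592, a3=1.200, a4=4.734, a5=2.850, a0=10.339; τ=−ln(0.8005)/10.339=0.022 → t=0.334; u2·a0=0.6580·10.339=6.803; a1+…+a3=2.755 < 6.803 ≤ a1+…+a4=7.489 → R4 fires; Z=8 D=15 Q=10 E=3 P=1
Draw 5: a1=0.963, a2=0.296, a3=1.200, a4=2.104, a5=1.425, a0=5.988; τ=−ln(0.4743)/5.988=0.125 → t=0.459; u2·a0=0.1321·5.988=0.791 ≤ a1=0.963 → R1 fires; Z=10 D=17 Q=10 E=2 P=1
Draw 6: a1=0.642, a2=0.296, a3=0.800, a4=2.630, a5=0.950, a0=5.318; τ=−ln(0.6688)/5.318=0.076 → t=0.534; u2·a0=0.5312·5.318=2.825; a1+…+a3=1.738 < 2.825 ≤ a1+…+a4=4.368 → R4 fires; Z=9 D=19 Q=12 E=2 P=0
Draw 7: a1=0.642, a2=0.000, a3=0.800, a4=0.000, a5=0.000, a0=1.442; τ=−ln(0.3326)/1.442=0.763 → t=1.298; u2·a0=0.0468·1.442=0.067 ≤ a1=0.642 → R1 fires; Z=11 D=21 Q=12 E=1 P=0
Draw 8: a1=0.321, a2=0.000, a3=0.400, a4=0.000, a5=0.000, a0=0.721; τ=−ln(0.6896)/0.721=0.515 → t=1.813; u2·a0=0.5002·0.721=0.361; a1+a2=0.321 < 0.361 ≤ a1+…+a3=0.721 → R3 fires; Z=11 D=22 Q=12 E=2 P=0
Draw 9: a1=0.642, a2=0.000, a3=0.800, a4=0.000, a5=0.000, a0=1.442; τ=−ln(0.5496)/1.442=0.415 → t=2.228; u2·a0=0.8777·1.442=1.266; a1+a2=0.642 < 1.266 ≤ a1+…+a3=1.442 → R3 fires; Z=11 D=23 Q=12 E=3 P=0
Draw 10: a1=0.963, a2=0.000, a3=1.200, a4=0.000, a5=0.000, a0=2.163; τ=−ln(0.3972)/2.163=0.427 → t=2.655; u2·a0=0.9277·2.163=2.007; a1+a2=0.963 < 2.007 ≤ a1+…+a3=2.163 → R3 fires; Z=11 D=24 Q=12 E=4 P=0
Draw 11: a1=1.284, a2=0.000, a3=1.600, a4=0.000, a5=0.000, a0=2.884; τ=−ln(0.3652)/2.884=0.349 → t=3.005; u2·a0=0.4559·2.884=1.315; a1+a2=1.284 < 1.315 ≤ a1+…+a3=2.884 → R3 fires; Z=11 D=25 Q=12 E=5 P=0
Draw 12: a1=1.605, a2=0.000, a3=2.000, a4=0.000, a5=0.000, a0=3.605; τ=−ln(0.9251)/3.605=0.022 → t=3.026 > T=3.02: stop.
D first becomes ≥ 11 when it reaches 11 at the event at t=0.043.

Threshold first reached at t = 0.043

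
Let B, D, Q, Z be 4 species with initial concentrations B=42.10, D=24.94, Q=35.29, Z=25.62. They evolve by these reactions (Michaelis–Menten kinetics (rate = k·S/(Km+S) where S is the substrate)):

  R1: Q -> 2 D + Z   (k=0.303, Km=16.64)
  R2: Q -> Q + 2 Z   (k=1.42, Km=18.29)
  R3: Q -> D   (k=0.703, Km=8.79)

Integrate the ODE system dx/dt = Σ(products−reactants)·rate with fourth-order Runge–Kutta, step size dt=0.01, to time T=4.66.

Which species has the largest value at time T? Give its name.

RK4 with dt=0.01: 466 steps to T=4.66. Trajectory (selected grid times):
t=0.00: B=42.10 D=24.94 Q=35.29 Z=25.62
t=0.52: B=42.10 D=25.45 Q=34.89 Z=26.70
t=1.04: B=42.10 D=25.95 Q=34.49 Z=27.77
t=1.55: B=42.10 D=26.44 Q=34.10 Z=28.82
t=2.07: B=42.10 D=26.95 Q=33.71 Z=29.88
t=2.59: B=42.10 D=27.45 Q=33.31 Z=30.95
t=3.11: B=42.10 D=27.94 Q=32.92 Z=32.00
t=3.62: B=42.10 D=28.43 Q=32.53 Z=33.03
t=4.14: B=42.10 D=28.93 Q=32.14 Z=34.08
t=4.66: B=42.10 D=29.42 Q=31.75 Z=35.12
At T=4.66: B=42.10 D=29.42 Q=31.75 Z=35.12; the largest is B.

Dominant species at T: B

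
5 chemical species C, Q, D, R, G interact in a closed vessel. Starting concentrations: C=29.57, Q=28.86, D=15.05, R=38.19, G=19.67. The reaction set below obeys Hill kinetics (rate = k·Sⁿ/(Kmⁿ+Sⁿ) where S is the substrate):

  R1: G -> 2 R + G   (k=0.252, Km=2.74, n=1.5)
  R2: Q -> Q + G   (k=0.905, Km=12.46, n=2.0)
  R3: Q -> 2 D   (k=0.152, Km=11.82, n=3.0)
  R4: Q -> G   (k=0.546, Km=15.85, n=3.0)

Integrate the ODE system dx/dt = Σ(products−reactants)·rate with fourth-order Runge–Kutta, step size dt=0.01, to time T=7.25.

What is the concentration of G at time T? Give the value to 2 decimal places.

RK4 with dt=0.01: 725 steps to T=7.25. Trajectory (selected grid times):
t=0.00: C=29.57 Q=28.86 D=15.05 R=38.19 G=19.67
t=0.81: C=29.57 Q=28.37 D=15.28 R=38.58 G=20.66
t=1.61: C=29.57 Q=27.88 D=15.51 R=38.96 G=21.64
t=2.42: C=29.57 Q=27.40 D=15.73 R=39.36 G=22.62
t=3.22: C=29.57 Q=26.92 D=15.96 R=39.74 G=23.58
t=4.03: C=29.57 Q=26.44 D=16.19 R=40.14 G=24.55
t=4.83: C=29.57 Q=25.97 D=16.41 R=40.52 G=25.50
t=5.64: C=29.57 Q=25.50 D=16.63 R=40.92 G=26.45
t=6.44: C=29.57 Q=25.04 D=16.85 R=41.31 G=27.38
t=7.25: C=29.57 Q=24.58 D=17.08 R=41.71 G=28.32
Read off G at T=7.25: 28.32

G at T = 28.32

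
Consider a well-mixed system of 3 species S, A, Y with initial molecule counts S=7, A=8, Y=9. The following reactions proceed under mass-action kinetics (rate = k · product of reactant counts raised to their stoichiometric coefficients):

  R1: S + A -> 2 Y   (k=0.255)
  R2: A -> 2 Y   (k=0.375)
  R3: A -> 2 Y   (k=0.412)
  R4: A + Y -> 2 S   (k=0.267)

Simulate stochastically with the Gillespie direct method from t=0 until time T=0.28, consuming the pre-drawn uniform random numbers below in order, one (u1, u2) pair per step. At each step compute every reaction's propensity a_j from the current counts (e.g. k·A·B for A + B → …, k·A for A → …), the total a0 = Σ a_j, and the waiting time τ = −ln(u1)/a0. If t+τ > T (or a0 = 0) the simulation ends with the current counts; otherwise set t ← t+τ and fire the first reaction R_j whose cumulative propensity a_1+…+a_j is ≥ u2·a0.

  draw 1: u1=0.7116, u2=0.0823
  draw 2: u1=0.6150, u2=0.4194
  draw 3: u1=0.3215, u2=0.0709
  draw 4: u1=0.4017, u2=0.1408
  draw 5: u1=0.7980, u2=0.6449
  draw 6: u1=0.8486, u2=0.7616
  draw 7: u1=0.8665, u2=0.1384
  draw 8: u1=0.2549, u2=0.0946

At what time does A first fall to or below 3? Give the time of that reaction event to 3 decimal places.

t=0.000: S=7 A=8 Y=9
Draw 1: a1=14.280, a2=3.000, a3=3.296, a4=19.224, a0=39.800; τ=−ln(0.7116)/39.800=0.009 → t=0.009; u2·a0=0.0823·39.800=3.276 ≤ a1=14.280 → R1 fires; S=6 A=7 Y=11
Draw 2: a1=10.710, a2=2.625, a3=2.884, a4=20.559, a0=36.778; τ=−ln(0.6150)/36.778=0.013 → t=0.022; u2·a0=0.4194·36.778=15.425; a1+a2=13.335 < 15.425 ≤ a1+…+a3=16.219 → R3 fires; S=6 A=6 Y=13
Draw 3: a1=9.180, a2=2.250, a3=2.472, a4=20.826, a0=34.728; τ=−ln(0.3215)/34.728=0.033 → t=0.054; u2·a0=0.0709·34.728=2.462 ≤ a1=9.180 → R1 fires; S=5 A=5 Y=15
Draw 4: a1=6.375, a2=1.875, a3=2.060, a4=20.025, a0=30.335; τ=−ln(0.4017)/30.335=0.030 → t=0.085; u2·a0=0.1408·30.335=4.271 ≤ a1=6.375 → R1 fires; S=4 A=4 Y=17
Draw 5: a1=4.080, a2=1.500, a3=1.648, a4=18.156, a0=25.384; τ=−ln(0.7980)/25.384=0.009 → t=0.093; u2·a0=0.6449·25.384=16.370; a1+…+a3=7.228 < 16.370 ≤ a1+…+a4=25.384 → R4 fires; S=6 A=3 Y=16
Draw 6: a1=4.590, a2=1.125, a3=1.236, a4=12.816, a0=19.767; τ=−ln(0.8486)/19.767=0.008 → t=0.102; u2·a0=0.7616·19.767=15.055; a1+…+a3=6.951 < 15.055 ≤ a1+…+a4=19.767 → R4 fires; S=8 A=2 Y=15
Draw 7: a1=4.080, a2=0.750, a3=0.824, a4=8.010, a0=13.664; τ=−ln(0.8665)/13.664=0.010 → t=0.112; u2·a0=0.1384·13.664=1.891 ≤ a1=4.080 → R1 fires; S=7 A=1 Y=17
Draw 8: a1=1.785, a2=0.375, a3=0.412, a4=4.539, a0=7.111; τ=−ln(0.2549)/7.111=0.192 → t=0.304 > T=0.28: stop.
A first becomes ≤ 3 when it reaches 3 at the event at t=0.093.

Threshold first reached at t = 0.093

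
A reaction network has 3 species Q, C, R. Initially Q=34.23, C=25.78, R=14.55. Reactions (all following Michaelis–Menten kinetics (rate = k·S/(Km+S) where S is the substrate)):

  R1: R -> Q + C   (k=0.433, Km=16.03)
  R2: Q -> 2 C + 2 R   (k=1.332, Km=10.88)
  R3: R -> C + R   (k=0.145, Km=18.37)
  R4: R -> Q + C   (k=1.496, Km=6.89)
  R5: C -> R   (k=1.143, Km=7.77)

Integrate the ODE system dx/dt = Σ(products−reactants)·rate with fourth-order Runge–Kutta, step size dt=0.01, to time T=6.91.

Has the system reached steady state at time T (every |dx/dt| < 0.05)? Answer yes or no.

RK4 with dt=0.01: 691 steps to T=6.91. Trajectory (selected grid times):
t=0.00: Q=34.23 C=25.78 R=14.55
t=0.77: Q=34.41 C=27.66 R=15.83
t=1.54: Q=34.61 C=29.56 R=17.11
t=2.30: Q=34.83 C=31.46 R=18.35
t=3.07: Q=35.07 C=33.39 R=19.60
t=3.84: Q=35.33 C=35.35 R=20.84
t=4.61: Q=35.61 C=37.31 R=22.07
t=5.37: Q=35.90 C=39.27 R=23.28
t=6.14: Q=36.20 C=41.26 R=24.50
t=6.91: Q=36.52 C=43.27 R=25.71
Rates at T: R1=0.2667, R2=1.0263, R3=0.0846, R4=1.1798, R5=0.9690
dx/dt at T (Σ net stoichiometry × rate): Q=+0.4203, C=+2.6147, R=+1.5750
Largest |dx/dt| is |+2.6147| (C) ≥ 0.05 → not steady.

Steady state at T: no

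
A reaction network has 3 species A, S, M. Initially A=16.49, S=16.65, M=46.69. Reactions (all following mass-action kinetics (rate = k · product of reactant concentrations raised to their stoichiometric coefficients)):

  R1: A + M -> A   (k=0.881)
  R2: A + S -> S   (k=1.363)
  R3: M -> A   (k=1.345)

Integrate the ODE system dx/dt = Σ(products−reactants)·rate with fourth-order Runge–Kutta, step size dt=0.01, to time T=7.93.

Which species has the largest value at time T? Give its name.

Dominant species at T: S

RK4 with dt=0.01: 793 steps to T=7.93. Trajectory (selected grid times):
t=0.00: A=16.49 S=16.65 M=46.69
t=0.88: A=0.28 S=16.65 M=4.41
t=1.76: A=0.08 S=16.65 M=1.20
t=2.64: A=0.02 S=16.65 M=0.35
t=3.52: A=0.01 S=16.65 M=0.11
t=4.41: A=0.00 S=16.65 M=0.03
t=5.29: A=0.00 S=16.65 M=0.01
t=6.17: A=0.00 S=16.65 M=0.00
t=7.05: A=0.00 S=16.65 M=0.00
t=7.93: A=0.00 S=16.65 M=0.00
At T=7.93: A=0.00 S=16.65 M=0.00; the largest is S.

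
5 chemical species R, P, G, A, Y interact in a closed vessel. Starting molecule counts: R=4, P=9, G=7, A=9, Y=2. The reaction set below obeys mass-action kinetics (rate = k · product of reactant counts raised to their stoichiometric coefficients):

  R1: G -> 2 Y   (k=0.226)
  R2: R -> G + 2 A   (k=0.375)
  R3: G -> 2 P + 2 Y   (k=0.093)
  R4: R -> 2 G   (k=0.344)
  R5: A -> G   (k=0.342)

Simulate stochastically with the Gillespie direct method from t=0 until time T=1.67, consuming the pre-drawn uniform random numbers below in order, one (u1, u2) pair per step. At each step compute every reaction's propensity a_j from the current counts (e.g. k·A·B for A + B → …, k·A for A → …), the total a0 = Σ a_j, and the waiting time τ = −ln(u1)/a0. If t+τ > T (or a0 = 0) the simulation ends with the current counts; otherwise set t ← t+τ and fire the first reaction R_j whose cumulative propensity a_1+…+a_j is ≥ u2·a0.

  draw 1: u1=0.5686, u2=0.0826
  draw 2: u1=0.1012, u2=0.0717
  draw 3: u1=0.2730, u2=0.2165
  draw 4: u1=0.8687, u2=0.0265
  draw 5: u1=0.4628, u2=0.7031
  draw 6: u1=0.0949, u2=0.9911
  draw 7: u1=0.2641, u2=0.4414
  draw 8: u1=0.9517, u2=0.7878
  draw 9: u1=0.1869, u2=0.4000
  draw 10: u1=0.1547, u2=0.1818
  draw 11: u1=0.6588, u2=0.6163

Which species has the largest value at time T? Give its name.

Dominant species at T: Y

t=0.000: R=4 P=9 G=7 A=9 Y=2
Draw 1: a1=1.582, a2=1.500, a3=0.651, a4=1.376, a5=3.078, a0=8.187; τ=−ln(0.5686)/8.187=0.069 → t=0.069; u2·a0=0.0826·8.187=0.676 ≤ a1=1.582 → R1 fires; R=4 P=9 G=6 A=9 Y=4
Draw 2: a1=1.356, a2=1.500, a3=0.558, a4=1.376, a5=3.078, a0=7.868; τ=−ln(0.1012)/7.868=0.291 → t=0.360; u2·a0=0.0717·7.868=0.564 ≤ a1=1.356 → R1 fires; R=4 P=9 G=5 A=9 Y=6
Draw 3: a1=1.130, a2=1.500, a3=0.465, a4=1.376, a5=3.078, a0=7.549; τ=−ln(0.2730)/7.549=0.172 → t=0.532; u2·a0=0.2165·7.549=1.634; a1=1.130 < 1.634 ≤ a1+a2=2.630 → R2 fires; R=3 P=9 G=6 A=11 Y=6
Draw 4: a1=1.356, a2=1.125, a3=0.558, a4=1.032, a5=3.762, a0=7.833; τ=−ln(0.8687)/7.833=0.018 → t=0.550; u2·a0=0.0265·7.833=0.208 ≤ a1=1.356 → R1 fires; R=3 P=9 G=5 A=11 Y=8
Draw 5: a1=1.130, a2=1.125, a3=0.465, a4=1.032, a5=3.762, a0=7.514; τ=−ln(0.4628)/7.514=0.103 → t=0.653; u2·a0=0.7031·7.514=5.283; a1+…+a4=3.752 < 5.283 ≤ a1+…+a5=7.514 → R5 fires; R=3 P=9 G=6 A=10 Y=8
Draw 6: a1=1.356, a2=1.125, a3=0.558, a4=1.032, a5=3.420, a0=7.491; τ=−ln(0.0949)/7.491=0.314 → t=0.967; u2·a0=0.9911·7.491=7.424; a1+…+a4=4.071 < 7.424 ≤ a1+…+a5=7.491 → R5 fires; R=3 P=9 G=7 A=9 Y=8
Draw 7: a1=1.582, a2=1.125, a3=0.651, a4=1.032, a5=3.078, a0=7.468; τ=−ln(0.2641)/7.468=0.178 → t=1.145; u2·a0=0.4414·7.468=3.296; a1+a2=2.707 < 3.296 ≤ a1+…+a3=3.358 → R3 fires; R=3 P=11 G=6 A=9 Y=10
Draw 8: a1=1.356, a2=1.125, a3=0.558, a4=1.032, a5=3.078, a0=7.149; τ=−ln(0.9517)/7.149=0.007 → t=1.152; u2·a0=0.7878·7.149=5.632; a1+…+a4=4.071 < 5.632 ≤ a1+…+a5=7.149 → R5 fires; R=3 P=11 G=7 A=8 Y=10
Draw 9: a1=1.582, a2=1.125, a3=0.651, a4=1.032, a5=2.736, a0=7.126; τ=−ln(0.1869)/7.126=0.235 → t=1.388; u2·a0=0.4000·7.126=2.850; a1+a2=2.707 < 2.850 ≤ a1+…+a3=3.358 → R3 fires; R=3 P=13 G=6 A=8 Y=12
Draw 10: a1=1.356, a2=1.125, a3=0.558, a4=1.032, a5=2.736, a0=6.807; τ=−ln(0.1547)/6.807=0.274 → t=1.662; u2·a0=0.1818·6.807=1.238 ≤ a1=1.356 → R1 fires; R=3 P=13 G=5 A=8 Y=14
Draw 11: a1=1.130, a2=1.125, a3=0.465, a4=1.032, a5=2.736, a0=6.488; τ=−ln(0.6588)/6.488=0.064 → t=1.726 > T=1.67: stop.
At T=1.67: R=3 P=13 G=5 A=8 Y=14; the largest is Y.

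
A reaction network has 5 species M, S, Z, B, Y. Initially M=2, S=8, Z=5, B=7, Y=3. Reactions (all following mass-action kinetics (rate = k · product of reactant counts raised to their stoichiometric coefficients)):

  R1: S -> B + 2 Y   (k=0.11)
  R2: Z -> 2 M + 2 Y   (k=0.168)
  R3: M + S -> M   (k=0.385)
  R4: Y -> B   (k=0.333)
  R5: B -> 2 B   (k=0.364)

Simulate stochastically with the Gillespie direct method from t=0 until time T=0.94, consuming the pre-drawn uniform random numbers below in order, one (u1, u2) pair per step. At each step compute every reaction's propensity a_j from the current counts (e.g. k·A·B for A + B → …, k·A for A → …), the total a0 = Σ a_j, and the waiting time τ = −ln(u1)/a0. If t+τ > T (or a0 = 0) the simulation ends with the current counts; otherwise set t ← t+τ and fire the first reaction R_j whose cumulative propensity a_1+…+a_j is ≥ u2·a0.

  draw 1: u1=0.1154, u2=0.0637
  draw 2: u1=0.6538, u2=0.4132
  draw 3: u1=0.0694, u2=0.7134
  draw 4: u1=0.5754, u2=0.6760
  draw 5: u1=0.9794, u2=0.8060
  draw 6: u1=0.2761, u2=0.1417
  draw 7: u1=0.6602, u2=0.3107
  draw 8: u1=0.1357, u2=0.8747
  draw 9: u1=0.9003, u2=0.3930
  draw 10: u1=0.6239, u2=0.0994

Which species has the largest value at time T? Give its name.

Dominant species at T: B

t=0.000: M=2 S=8 Z=5 B=7 Y=3
Draw 1: a1=0.880, a2=0.840, a3=6.160, a4=0.999, a5=2.548, a0=11.427; τ=−ln(0.1154)/11.427=0.189 → t=0.189; u2·a0=0.0637·11.427=0.728 ≤ a1=0.880 → R1 fires; M=2 S=7 Z=5 B=8 Y=5
Draw 2: a1=0.770, a2=0.840, a3=5.390, a4=1.665, a5=2.912, a0=11.577; τ=−ln(0.6538)/11.577=0.037 → t=0.226; u2·a0=0.4132·11.577=4.784; a1+a2=1.610 < 4.784 ≤ a1+…+a3=7.000 → R3 fires; M=2 S=6 Z=5 B=8 Y=5
Draw 3: a1=0.660, a2=0.840, a3=4.620, a4=1.665, a5=2.912, a0=10.697; τ=−ln(0.0694)/10.697=0.249 → t=0.475; u2·a0=0.7134·10.697=7.631; a1+…+a3=6.120 < 7.631 ≤ a1+…+a4=7.785 → R4 fires; M=2 S=6 Z=5 B=9 Y=4
Draw 4: a1=0.660, a2=0.840, a3=4.620, a4=1.332, a5=3.276, a0=10.728; τ=−ln(0.5754)/10.728=0.052 → t=0.527; u2·a0=0.6760·10.728=7.252; a1+…+a3=6.120 < 7.252 ≤ a1+…+a4=7.452 → R4 fires; M=2 S=6 Z=5 B=10 Y=3
Draw 5: a1=0.660, a2=0.840, a3=4.620, a4=0.999, a5=3.640, a0=10.759; τ=−ln(0.9794)/10.759=0.002 → t=0.529; u2·a0=0.8060·10.759=8.672; a1+…+a4=7.119 < 8.672 ≤ a1+…+a5=10.759 → R5 fires; M=2 S=6 Z=5 B=11 Y=3
Draw 6: a1=0.660, a2=0.840, a3=4.620, a4=0.999, a5=4.004, a0=11.123; τ=−ln(0.2761)/11.123=0.116 → t=0.644; u2·a0=0.1417·11.123=1.576; a1+a2=1.500 < 1.576 ≤ a1+…+a3=6.120 → R3 fires; M=2 S=5 Z=5 B=11 Y=3
Draw 7: a1=0.550, a2=0.840, a3=3.850, a4=0.999, a5=4.004, a0=10.243; τ=−ln(0.6602)/10.243=0.041 → t=0.685; u2·a0=0.3107·10.243=3.183; a1+a2=1.390 < 3.183 ≤ a1+…+a3=5.240 → R3 fires; M=2 S=4 Z=5 B=11 Y=3
Draw 8: a1=0.440, a2=0.840, a3=3.080, a4=0.999, a5=4.004, a0=9.363; τ=−ln(0.1357)/9.363=0.213 → t=0.898; u2·a0=0.8747·9.363=8.190; a1+…+a4=5.359 < 8.190 ≤ a1+…+a5=9.363 → R5 fires; M=2 S=4 Z=5 B=12 Y=3
Draw 9: a1=0.440, a2=0.840, a3=3.080, a4=0.999, a5=4.368, a0=9.727; τ=−ln(0.9003)/9.727=0.011 → t=0.909; u2·a0=0.3930·9.727=3.823; a1+a2=1.280 < 3.823 ≤ a1+…+a3=4.360 → R3 fires; M=2 S=3 Z=5 B=12 Y=3
Draw 10: a1=0.330, a2=0.840, a3=2.310, a4=0.999, a5=4.368, a0=8.847; τ=−ln(0.6239)/8.847=0.053 → t=0.962 > T=0.94: stop.
At T=0.94: M=2 S=3 Z=5 B=12 Y=3; the largest is B.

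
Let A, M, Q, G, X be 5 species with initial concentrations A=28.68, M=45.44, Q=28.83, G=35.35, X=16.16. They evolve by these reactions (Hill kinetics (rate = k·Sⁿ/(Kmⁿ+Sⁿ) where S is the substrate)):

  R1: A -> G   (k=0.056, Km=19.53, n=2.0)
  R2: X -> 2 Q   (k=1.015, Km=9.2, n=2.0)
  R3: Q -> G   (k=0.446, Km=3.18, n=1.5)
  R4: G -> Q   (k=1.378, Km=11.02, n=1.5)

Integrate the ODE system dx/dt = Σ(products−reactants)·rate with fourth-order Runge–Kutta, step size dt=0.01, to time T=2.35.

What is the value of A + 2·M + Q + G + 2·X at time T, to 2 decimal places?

Check how each reaction changes W = A + 2·M + Q + G + 2·X (weight of products minus weight of reactants):
R1: A -> G: (1·1) − (1·1) = 1 − 1 = 0
R2: X -> 2 Q: (1·2) − (2·1) = 2 − 2 = 0
R3: Q -> G: (1·1) − (1·1) = 1 − 1 = 0
R4: G -> Q: (1·1) − (1·1) = 1 − 1 = 0
Every reaction leaves W unchanged, so W is conserved and no simulation is needed: W(T) = W(0) = 28.68 + 2·45.44 + 28.83 + 35.35 + 2·16.16 = 216.06

Value at T = 216.06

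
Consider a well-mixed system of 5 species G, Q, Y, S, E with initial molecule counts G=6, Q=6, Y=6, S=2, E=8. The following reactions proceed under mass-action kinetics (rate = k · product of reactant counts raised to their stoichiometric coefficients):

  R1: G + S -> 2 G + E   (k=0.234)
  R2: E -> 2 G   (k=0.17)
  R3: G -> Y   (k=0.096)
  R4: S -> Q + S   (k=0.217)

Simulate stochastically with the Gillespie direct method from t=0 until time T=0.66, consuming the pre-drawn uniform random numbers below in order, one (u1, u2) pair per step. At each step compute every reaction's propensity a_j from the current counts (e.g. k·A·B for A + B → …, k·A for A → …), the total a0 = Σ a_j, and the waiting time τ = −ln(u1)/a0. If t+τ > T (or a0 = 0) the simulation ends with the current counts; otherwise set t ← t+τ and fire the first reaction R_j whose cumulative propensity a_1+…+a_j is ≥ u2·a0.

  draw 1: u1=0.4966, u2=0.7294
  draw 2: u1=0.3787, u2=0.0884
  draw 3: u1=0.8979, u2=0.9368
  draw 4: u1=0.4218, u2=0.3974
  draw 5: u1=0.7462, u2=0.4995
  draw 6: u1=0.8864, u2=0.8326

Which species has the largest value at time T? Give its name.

Dominant species at T: G

t=0.000: G=6 Q=6 Y=6 S=2 E=8
Draw 1: a1=2.808, a2=1.360, a3=0.576, a4=0.434, a0=5.178; τ=−ln(0.4966)/5.178=0.135 → t=0.135; u2·a0=0.7294·5.178=3.777; a1=2.808 < 3.777 ≤ a1+a2=4.168 → R2 fires; G=8 Q=6 Y=6 S=2 E=7
Draw 2: a1=3.744, a2=1.190, a3=0.768, a4=0.434, a0=6.136; τ=−ln(0.3787)/6.136=0.158 → t=0.293; u2·a0=0.0884·6.136=0.542 ≤ a1=3.744 → R1 fires; G=9 Q=6 Y=6 S=1 E=8
Draw 3: a1=2.106, a2=1.360, a3=0.864, a4=0.217, a0=4.547; τ=−ln(0.8979)/4.547=0.024 → t=0.317; u2·a0=0.9368·4.547=4.260; a1+a2=3.466 < 4.260 ≤ a1+…+a3=4.330 → R3 fires; G=8 Q=6 Y=7 S=1 E=8
Draw 4: a1=1.872, a2=1.360, a3=0.768, a4=0.217, a0=4.217; τ=−ln(0.4218)/4.217=0.205 → t=0.522; u2·a0=0.3974·4.217=1.676 ≤ a1=1.872 → R1 fires; G=9 Q=6 Y=7 S=0 E=9
Draw 5: a1=0.000, a2=1.530, a3=0.864, a4=0.000, a0=2.394; τ=−ln(0.7462)/2.394=0.122 → t=0.644; u2·a0=0.4995·2.394=1.196; a1=0.000 < 1.196 ≤ a1+a2=1.530 → R2 fires; G=11 Q=6 Y=7 S=0 E=8
Draw 6: a1=0.000, a2=1.360, a3=1.056, a4=0.000, a0=2.416; τ=−ln(0.8864)/2.416=0.050 → t=0.694 > T=0.66: stop.
At T=0.66: G=11 Q=6 Y=7 S=0 E=8; the largest is G.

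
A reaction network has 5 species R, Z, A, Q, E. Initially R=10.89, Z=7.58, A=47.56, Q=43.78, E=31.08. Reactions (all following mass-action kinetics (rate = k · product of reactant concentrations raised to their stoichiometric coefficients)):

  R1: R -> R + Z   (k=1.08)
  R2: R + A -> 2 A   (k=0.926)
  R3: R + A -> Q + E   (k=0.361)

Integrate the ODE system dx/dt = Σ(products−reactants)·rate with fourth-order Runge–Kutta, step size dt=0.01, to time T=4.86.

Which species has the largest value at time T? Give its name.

Dominant species at T: A

RK4 with dt=0.01: 486 steps to T=4.86. Trajectory (selected grid times):
t=0.00: R=10.89 Z=7.58 A=47.56 Q=43.78 E=31.08
t=0.54: R=0.00 Z=7.76 A=52.34 Q=46.83 E=34.13
t=1.08: R=0.00 Z=7.76 A=52.34 Q=46.83 E=34.13
t=1.62: R=0.00 Z=7.76 A=52.34 Q=46.83 E=34.13
t=2.16: R=0.00 Z=7.76 A=52.34 Q=46.83 E=34.13
t=2.70: R=0.00 Z=7.76 A=52.34 Q=46.83 E=34.13
t=3.24: R=0.00 Z=7.76 A=52.34 Q=46.83 E=34.13
t=3.78: R=0.00 Z=7.76 A=52.34 Q=46.83 E=34.13
t=4.32: R=0.00 Z=7.76 A=52.34 Q=46.83 E=34.13
t=4.86: R=0.00 Z=7.76 A=52.34 Q=46.83 E=34.13
At T=4.86: R=0.00 Z=7.76 A=52.34 Q=46.83 E=34.13; the largest is A.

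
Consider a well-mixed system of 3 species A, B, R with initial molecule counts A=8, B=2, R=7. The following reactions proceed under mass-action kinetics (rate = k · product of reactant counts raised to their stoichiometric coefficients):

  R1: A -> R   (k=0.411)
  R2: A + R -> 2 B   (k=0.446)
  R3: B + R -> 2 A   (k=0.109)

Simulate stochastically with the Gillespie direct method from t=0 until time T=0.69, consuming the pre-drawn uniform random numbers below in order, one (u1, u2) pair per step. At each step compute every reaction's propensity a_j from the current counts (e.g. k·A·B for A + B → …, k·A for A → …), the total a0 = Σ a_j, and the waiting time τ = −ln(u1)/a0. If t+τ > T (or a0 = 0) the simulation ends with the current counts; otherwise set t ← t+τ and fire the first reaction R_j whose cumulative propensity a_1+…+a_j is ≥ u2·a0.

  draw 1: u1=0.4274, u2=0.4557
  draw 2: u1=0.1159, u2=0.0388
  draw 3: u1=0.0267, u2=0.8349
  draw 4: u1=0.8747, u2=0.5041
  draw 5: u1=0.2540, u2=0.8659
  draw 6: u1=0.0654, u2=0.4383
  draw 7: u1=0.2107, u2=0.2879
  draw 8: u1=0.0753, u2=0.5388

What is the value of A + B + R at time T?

Check how each reaction changes W = A + B + R (weight of products minus weight of reactants):
R1: A -> R: (1·1) − (1·1) = 1 − 1 = 0
R2: A + R -> 2 B: (1·2) − (1·1 + 1·1) = 2 − 2 = 0
R3: B + R -> 2 A: (1·2) − (1·1 + 1·1) = 2 − 2 = 0
Every reaction leaves W unchanged, so W is conserved and no simulation is needed: W(T) = W(0) = 8 + 2 + 7 = 17

Value at T = 17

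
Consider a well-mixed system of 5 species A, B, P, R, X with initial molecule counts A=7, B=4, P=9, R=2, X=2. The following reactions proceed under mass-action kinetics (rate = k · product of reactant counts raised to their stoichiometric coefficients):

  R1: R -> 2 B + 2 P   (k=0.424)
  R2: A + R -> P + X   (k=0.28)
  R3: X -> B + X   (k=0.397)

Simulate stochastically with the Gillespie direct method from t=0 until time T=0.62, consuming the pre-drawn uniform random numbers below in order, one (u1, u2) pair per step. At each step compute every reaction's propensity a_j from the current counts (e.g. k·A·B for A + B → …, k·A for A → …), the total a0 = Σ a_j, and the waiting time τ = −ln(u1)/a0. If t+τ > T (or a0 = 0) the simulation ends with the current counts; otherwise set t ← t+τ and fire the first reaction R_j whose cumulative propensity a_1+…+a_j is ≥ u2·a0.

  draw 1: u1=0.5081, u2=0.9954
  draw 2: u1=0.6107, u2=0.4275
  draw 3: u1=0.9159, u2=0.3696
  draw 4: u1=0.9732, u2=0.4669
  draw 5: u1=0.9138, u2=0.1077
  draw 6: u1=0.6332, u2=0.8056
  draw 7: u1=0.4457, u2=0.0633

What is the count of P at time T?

P at T = 11

t=0.000: A=7 B=4 P=9 R=2 X=2
Draw 1: a1=0.848, a2=3.920, a3=0.794, a0=5.562; τ=−ln(0.5081)/5.562=0.122 → t=0.122; u2·a0=0.9954·5.562=5.536; a1+a2=4.768 < 5.536 ≤ a1+…+a3=5.562 → R3 fires; A=7 B=5 P=9 R=2 X=2
Draw 2: a1=0.848, a2=3.920, a3=0.794, a0=5.562; τ=−ln(0.6107)/5.562=0.089 → t=0.210; u2·a0=0.4275·5.562=2.378; a1=0.848 < 2.378 ≤ a1+a2=4.768 → R2 fires; A=6 B=5 P=10 R=1 X=3
Draw 3: a1=0.424, a2=1.680, a3=1.191, a0=3.295; τ=−ln(0.9159)/3.295=0.027 → t=0.237; u2·a0=0.3696·3.295=1.218; a1=0.424 < 1.218 ≤ a1+a2=2.104 → R2 fires; A=5 B=5 P=11 R=0 X=4
Draw 4: a1=0.000, a2=0.000, a3=1.588, a0=1.588; τ=−ln(0.9732)/1.588=0.017 → t=0.254; u2·a0=0.4669·1.588=0.741; a1+a2=0.000 < 0.741 ≤ a1+…+a3=1.588 → R3 fires; A=5 B=6 P=11 R=0 X=4
Draw 5: a1=0.000, a2=0.000, a3=1.588, a0=1.588; τ=−ln(0.9138)/1.588=0.057 → t=0.311; u2·a0=0.1077·1.588=0.171; a1+a2=0.000 < 0.171 ≤ a1+…+a3=1.588 → R3 fires; A=5 B=7 P=11 R=0 X=4
Draw 6: a1=0.000, a2=0.000, a3=1.588, a0=1.588; τ=−ln(0.6332)/1.588=0.288 → t=0.599; u2·a0=0.8056·1.588=1.279; a1+a2=0.000 < 1.279 ≤ a1+…+a3=1.588 → R3 fires; A=5 B=8 P=11 R=0 X=4
Draw 7: a1=0.000, a2=0.000, a3=1.588, a0=1.588; τ=−ln(0.4457)/1.588=0.509 → t=1.108 > T=0.62: stop.
Read off P at T=0.62: 11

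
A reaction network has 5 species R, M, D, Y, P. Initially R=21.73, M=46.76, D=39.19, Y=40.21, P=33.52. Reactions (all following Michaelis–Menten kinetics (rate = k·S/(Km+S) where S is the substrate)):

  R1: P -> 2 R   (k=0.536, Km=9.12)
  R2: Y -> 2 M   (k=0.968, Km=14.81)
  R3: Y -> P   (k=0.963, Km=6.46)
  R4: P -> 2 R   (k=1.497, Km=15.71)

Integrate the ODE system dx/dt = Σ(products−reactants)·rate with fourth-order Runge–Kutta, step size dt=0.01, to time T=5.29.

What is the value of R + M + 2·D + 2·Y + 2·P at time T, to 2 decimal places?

Check how each reaction changes W = R + M + 2·D + 2·Y + 2·P (weight of products minus weight of reactants):
R1: P -> 2 R: (1·2) − (2·1) = 2 − 2 = 0
R2: Y -> 2 M: (1·2) − (2·1) = 2 − 2 = 0
R3: Y -> P: (2·1) − (2·1) = 2 − 2 = 0
R4: P -> 2 R: (1·2) − (2·1) = 2 − 2 = 0
Every reaction leaves W unchanged, so W is conserved and no simulation is needed: W(T) = W(0) = 21.73 + 46.76 + 2·39.19 + 2·40.21 + 2·33.52 = 294.33

Value at T = 294.33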